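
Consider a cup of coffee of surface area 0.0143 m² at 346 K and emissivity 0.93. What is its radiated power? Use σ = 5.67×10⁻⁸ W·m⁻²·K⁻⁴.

P = εσAT⁴ = 0.93 × 5.67×10⁻⁸ × 0.0143 × (346)⁴ = 0.93 × 5.67×10⁻⁸ × 0.0143 × 1.43×10^10.
P = 10.8 W.

P ≈ 10.8 W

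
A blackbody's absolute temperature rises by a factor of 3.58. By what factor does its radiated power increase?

P ∝ T⁴, so the power scales as (3.58)⁴ = 164.

factor ≈ 164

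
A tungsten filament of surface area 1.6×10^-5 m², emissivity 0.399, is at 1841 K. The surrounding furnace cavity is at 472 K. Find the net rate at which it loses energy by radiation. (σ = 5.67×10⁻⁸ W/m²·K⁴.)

Q ≈ 4.14 W

Q = εσA(T⁴ − T_s⁴). T⁴ − T_s⁴ = (1841)⁴ − (472)⁴ = 1.15×10^13 − 4.96×10^10 = 1.14×10^13 K⁴.
Q = 0.399 × 5.67×10⁻⁸ × 1.60×10^-5 × 1.14×10^13 = 4.14 W.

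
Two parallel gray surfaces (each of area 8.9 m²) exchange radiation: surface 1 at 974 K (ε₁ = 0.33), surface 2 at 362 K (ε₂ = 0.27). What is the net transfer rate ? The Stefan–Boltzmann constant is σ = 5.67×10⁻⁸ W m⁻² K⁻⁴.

For two large parallel gray plates, q = σ(T₁⁴ − T₂⁴) / (1/ε₁ + 1/ε₂ − 1).
1/ε₁ + 1/ε₂ − 1 = 1/0.33 + 1/0.27 − 1 = 5.734.
T₁⁴ − T₂⁴ = 9.00×10^11 − 1.72×10^10 = 8.83×10^11 K⁴.
q = 5.67×10⁻⁸ × 8.83×10^11 / 5.734 = 8730 W/m².
Q = q·A = 8730 × 8.9 = 77700 W.

Q ≈ 77700 W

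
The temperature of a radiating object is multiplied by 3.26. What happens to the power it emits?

P ∝ T⁴, so the power scales as (3.26)⁴ = 113.

factor ≈ 113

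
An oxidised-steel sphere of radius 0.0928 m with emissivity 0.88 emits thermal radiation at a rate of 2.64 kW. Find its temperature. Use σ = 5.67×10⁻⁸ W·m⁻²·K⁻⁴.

T ≈ 836 K

A = 4πr² = 4π × (0.0928)² = 0.108 m².
From P = εσAT⁴, T = (P / εσA)^(1/4) = (2640 / (0.88 × 5.67×10⁻⁸ × 0.108))^(1/4).
T = (4.89×10^11)^(1/4) = 836 K.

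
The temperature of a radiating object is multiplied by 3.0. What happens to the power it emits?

P ∝ T⁴, so the power scales as (3.0)⁴ = 81.0.

factor ≈ 81.0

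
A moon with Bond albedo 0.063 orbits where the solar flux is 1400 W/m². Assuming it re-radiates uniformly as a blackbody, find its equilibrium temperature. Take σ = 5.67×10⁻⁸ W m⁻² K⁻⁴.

Power absorbed = (1−a)S·πR²; power emitted = 4πR²σT⁴. Equating and cancelling πR²:
T = ((1−a)S / 4σ)^(1/4) = (1310 / (4 × 5.67×10⁻⁸))^(1/4) = (5.78×10^9)^(1/4).
T = 276 K.

T ≈ 276 K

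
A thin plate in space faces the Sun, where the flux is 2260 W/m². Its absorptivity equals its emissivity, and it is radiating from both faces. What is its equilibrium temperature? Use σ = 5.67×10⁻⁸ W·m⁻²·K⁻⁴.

Absorbed flux αS = emitted flux 2εσT⁴ per unit area; with α = ε this gives T = (S/2σ)^(1/4).
T = (2260 / (2 × 5.67×10⁻⁸))^(1/4) = (1.99×10^10)^(1/4).
T = 376 K.

T ≈ 376 K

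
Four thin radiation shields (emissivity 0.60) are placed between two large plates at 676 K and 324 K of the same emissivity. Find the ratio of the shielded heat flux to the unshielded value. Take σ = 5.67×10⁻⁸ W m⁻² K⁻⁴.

ratio ≈ 0.200

With N identical shields there are N+1 = 5 gaps in series, each with the same radiative resistance, so the flux falls to 1/(N+1) of its unshielded value.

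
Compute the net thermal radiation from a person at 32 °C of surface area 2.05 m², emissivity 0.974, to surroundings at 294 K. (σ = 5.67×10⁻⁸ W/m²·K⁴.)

Convert: 32 °C = 305 K.
Q = εσA(T⁴ − T_s⁴). T⁴ − T_s⁴ = (305)⁴ − (294)⁴ = 8.65×10^9 − 7.47×10^9 = 1.18×10^9 K⁴.
Q = 0.974 × 5.67×10⁻⁸ × 2.05 × 1.18×10^9 = 134 W.

Q ≈ 134 W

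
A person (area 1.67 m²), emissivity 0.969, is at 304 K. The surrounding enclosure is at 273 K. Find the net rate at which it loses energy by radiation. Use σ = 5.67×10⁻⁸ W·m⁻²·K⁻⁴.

Q ≈ 274 W

Q = εσA(T⁴ − T_s⁴). T⁴ − T_s⁴ = (304)⁴ − (273)⁴ = 8.54×10^9 − 5.55×10^9 = 2.99×10^9 K⁴.
Q = 0.969 × 5.67×10⁻⁸ × 1.67 × 2.99×10^9 = 274 W.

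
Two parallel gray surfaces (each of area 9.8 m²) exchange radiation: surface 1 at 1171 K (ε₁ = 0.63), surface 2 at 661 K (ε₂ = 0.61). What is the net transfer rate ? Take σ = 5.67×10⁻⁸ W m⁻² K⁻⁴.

For two large parallel gray plates, q = σ(T₁⁴ − T₂⁴) / (1/ε₁ + 1/ε₂ − 1).
1/ε₁ + 1/ε₂ − 1 = 1/0.63 + 1/0.61 − 1 = 2.227.
T₁⁴ − T₂⁴ = 1.88×10^12 − 1.91×10^11 = 1.69×10^12 K⁴.
q = 5.67×10⁻⁸ × 1.69×10^12 / 2.227 = 43000 W/m².
Q = q·A = 43000 × 9.8 = 4.22×10^5 W.

Q ≈ 4.22×10^5 W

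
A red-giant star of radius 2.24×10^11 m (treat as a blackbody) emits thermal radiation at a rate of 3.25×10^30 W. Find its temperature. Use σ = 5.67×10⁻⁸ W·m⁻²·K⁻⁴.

A = 4πr² = 4π × (2.24×10^11)² = 6.31×10^23 m².
From P = σAT⁴, T = (P / σA)^(1/4) = (3.25×10^30 / (5.67×10⁻⁸ × 6.31×10^23))^(1/4).
T = (9.09×10^13)^(1/4) = 3090 K.

T ≈ 3090 K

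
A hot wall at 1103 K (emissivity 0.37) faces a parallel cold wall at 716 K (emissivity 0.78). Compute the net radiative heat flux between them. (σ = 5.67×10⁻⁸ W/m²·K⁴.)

q ≈ 23100 W/m²

For two large parallel gray plates, q = σ(T₁⁴ − T₂⁴) / (1/ε₁ + 1/ε₂ − 1).
1/ε₁ + 1/ε₂ − 1 = 1/0.37 + 1/0.78 − 1 = 2.985.
T₁⁴ − T₂⁴ = 1.48×10^12 − 2.63×10^11 = 1.22×10^12 K⁴.
q = 5.67×10⁻⁸ × 1.22×10^12 / 2.985 = 23100 W/m².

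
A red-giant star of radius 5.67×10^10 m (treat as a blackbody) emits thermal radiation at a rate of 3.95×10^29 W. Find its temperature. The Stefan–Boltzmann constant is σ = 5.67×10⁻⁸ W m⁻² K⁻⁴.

T ≈ 3620 K

A = 4πr² = 4π × (5.67×10^10)² = 4.04×10^22 m².
From P = σAT⁴, T = (P / σA)^(1/4) = (3.95×10^29 / (5.67×10⁻⁸ × 4.04×10^22))^(1/4).
T = (1.72×10^14)^(1/4) = 3620 K.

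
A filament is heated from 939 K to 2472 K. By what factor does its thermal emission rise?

P ∝ T⁴, so the ratio is (2472/939)⁴ = (2.633)⁴ = 48.0.

ratio ≈ 48.0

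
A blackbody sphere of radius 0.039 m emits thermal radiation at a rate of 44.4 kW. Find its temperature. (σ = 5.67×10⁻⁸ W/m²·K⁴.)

A = 4πr² = 4π × (0.039)² = 0.0191 m².
From P = σAT⁴, T = (P / σA)^(1/4) = (44400 / (5.67×10⁻⁸ × 0.0191))^(1/4).
T = (4.10×10^13)^(1/4) = 2530 K.

T ≈ 2530 K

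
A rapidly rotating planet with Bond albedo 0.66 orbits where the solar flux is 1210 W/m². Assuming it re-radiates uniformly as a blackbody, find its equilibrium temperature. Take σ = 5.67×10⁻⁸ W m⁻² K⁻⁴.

Power absorbed = (1−a)S·πR²; power emitted = 4πR²σT⁴. Equating and cancelling πR²:
T = ((1−a)S / 4σ)^(1/4) = (411 / (4 × 5.67×10⁻⁸))^(1/4) = (1.81×10^9)^(1/4).
T = 206 K.

T ≈ 206 K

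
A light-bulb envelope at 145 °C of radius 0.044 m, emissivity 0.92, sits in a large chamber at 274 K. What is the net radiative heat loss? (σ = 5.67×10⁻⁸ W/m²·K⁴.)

Q ≈ 31.6 W

A = 4πr² = 4π × (0.044)² = 0.0243 m².
Convert: 145 °C = 418 K.
Q = εσA(T⁴ − T_s⁴). T⁴ − T_s⁴ = (418)⁴ − (274)⁴ = 3.05×10^10 − 5.64×10^9 = 2.49×10^10 K⁴.
Q = 0.92 × 5.67×10⁻⁸ × 0.0243 × 2.49×10^10 = 31.6 W.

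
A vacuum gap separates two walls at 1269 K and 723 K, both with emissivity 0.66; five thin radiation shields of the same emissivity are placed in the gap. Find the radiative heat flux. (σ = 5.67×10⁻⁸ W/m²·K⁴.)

Each of the 6 gaps contributes resistance (2/ε − 1) = 2/0.66 − 1 = 2.030; total = 12.18.
q = σ(T₁⁴ − T₂⁴) / 12.18 = 5.67×10⁻⁸ × 2.32×10^12 / 12.18 = 10800 W/m².

q ≈ 10800 W/m²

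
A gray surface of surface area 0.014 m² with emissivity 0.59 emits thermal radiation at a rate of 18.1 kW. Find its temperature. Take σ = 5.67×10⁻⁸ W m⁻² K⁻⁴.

T ≈ 2490 K

From P = εσAT⁴, T = (P / εσA)^(1/4) = (18100 / (0.59 × 5.67×10⁻⁸ × 0.0140))^(1/4).
T = (3.86×10^13)^(1/4) = 2490 K.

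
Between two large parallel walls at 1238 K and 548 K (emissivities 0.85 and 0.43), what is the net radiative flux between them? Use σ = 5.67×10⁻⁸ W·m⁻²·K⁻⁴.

q ≈ 51200 W/m²

For two large parallel gray plates, q = σ(T₁⁴ − T₂⁴) / (1/ε₁ + 1/ε₂ − 1).
1/ε₁ + 1/ε₂ − 1 = 1/0.85 + 1/0.43 − 1 = 2.502.
T₁⁴ − T₂⁴ = 2.35×10^12 − 9.02×10^10 = 2.26×10^12 K⁴.
q = 5.67×10⁻⁸ × 2.26×10^12 / 2.502 = 51200 W/m².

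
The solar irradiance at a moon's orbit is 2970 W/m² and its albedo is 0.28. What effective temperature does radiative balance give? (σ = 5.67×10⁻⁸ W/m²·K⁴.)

Power absorbed = (1−a)S·πR²; power emitted = 4πR²σT⁴. Equating and cancelling πR²:
T = ((1−a)S / 4σ)^(1/4) = (2140 / (4 × 5.67×10⁻⁸))^(1/4) = (9.43×10^9)^(1/4).
T = 312 K.

T ≈ 312 K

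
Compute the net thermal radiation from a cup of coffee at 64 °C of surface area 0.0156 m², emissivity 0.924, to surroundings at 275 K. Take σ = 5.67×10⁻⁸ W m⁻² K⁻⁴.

Q ≈ 5.87 W

Convert: 64 °C = 337 K.
Q = εσA(T⁴ − T_s⁴). T⁴ − T_s⁴ = (337)⁴ − (275)⁴ = 1.29×10^10 − 5.72×10^9 = 7.18×10^9 K⁴.
Q = 0.924 × 5.67×10⁻⁸ × 0.0156 × 7.18×10^9 = 5.87 W.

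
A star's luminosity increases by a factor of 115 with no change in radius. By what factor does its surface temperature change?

factor ≈ 3.27

P ∝ T⁴ ⇒ T ∝ P^(1/4), so T scales by (115)^(1/4) = 3.27.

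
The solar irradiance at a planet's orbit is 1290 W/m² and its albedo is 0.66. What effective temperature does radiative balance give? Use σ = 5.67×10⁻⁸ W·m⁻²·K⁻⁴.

Power absorbed = (1−a)S·πR²; power emitted = 4πR²σT⁴. Equating and cancelling πR²:
T = ((1−a)S / 4σ)^(1/4) = (439 / (4 × 5.67×10⁻⁸))^(1/4) = (1.93×10^9)^(1/4).
T = 210 K.

T ≈ 210 K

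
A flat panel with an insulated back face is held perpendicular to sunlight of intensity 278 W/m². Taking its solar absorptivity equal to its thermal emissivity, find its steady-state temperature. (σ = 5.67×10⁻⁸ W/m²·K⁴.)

Absorbed flux αS = emitted flux εσT⁴ (one radiating face); with α = ε, T = (S/σ)^(1/4).
T = (278 / 5.67×10⁻⁸)^(1/4) = (4.90×10^9)^(1/4).
T = 265 K.

T ≈ 265 K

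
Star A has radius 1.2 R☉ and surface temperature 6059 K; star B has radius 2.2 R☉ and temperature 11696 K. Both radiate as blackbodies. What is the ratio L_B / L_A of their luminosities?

L = 4πR²σT⁴ ∝ R²T⁴, so L_B/L_A = (2.2/1.2)² × (11696/6059)⁴ = 3.36 × 13.9 = 46.7.

L_B/L_A ≈ 46.7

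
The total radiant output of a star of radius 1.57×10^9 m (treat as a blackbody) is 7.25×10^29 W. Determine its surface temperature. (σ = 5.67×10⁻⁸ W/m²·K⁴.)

A = 4πr² = 4π × (1.57×10^9)² = 3.10×10^19 m².
From P = σAT⁴, T = (P / σA)^(1/4) = (7.25×10^29 / (5.67×10⁻⁸ × 3.10×10^19))^(1/4).
T = (4.13×10^17)^(1/4) = 25300 K.

T ≈ 25300 K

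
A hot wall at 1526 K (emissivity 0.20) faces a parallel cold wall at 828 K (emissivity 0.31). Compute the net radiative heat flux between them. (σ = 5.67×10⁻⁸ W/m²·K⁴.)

q ≈ 38900 W/m²

For two large parallel gray plates, q = σ(T₁⁴ − T₂⁴) / (1/ε₁ + 1/ε₂ − 1).
1/ε₁ + 1/ε₂ − 1 = 1/0.20 + 1/0.31 − 1 = 7.226.
T₁⁴ − T₂⁴ = 5.42×10^12 − 4.70×10^11 = 4.95×10^12 K⁴.
q = 5.67×10⁻⁸ × 4.95×10^12 / 7.226 = 38900 W/m².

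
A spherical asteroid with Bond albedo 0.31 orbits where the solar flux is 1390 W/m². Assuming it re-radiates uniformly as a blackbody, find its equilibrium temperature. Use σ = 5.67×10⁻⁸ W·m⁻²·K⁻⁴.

T ≈ 255 K

Power absorbed = (1−a)S·πR²; power emitted = 4πR²σT⁴. Equating and cancelling πR²:
T = ((1−a)S / 4σ)^(1/4) = (959 / (4 × 5.67×10⁻⁸))^(1/4) = (4.23×10^9)^(1/4).
T = 255 K.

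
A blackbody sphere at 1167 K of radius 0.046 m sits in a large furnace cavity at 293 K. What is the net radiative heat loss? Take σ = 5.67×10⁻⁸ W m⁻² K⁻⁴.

Q ≈ 2790 W

A = 4πr² = 4π × (0.046)² = 0.0266 m².
Q = σA(T⁴ − T_s⁴). T⁴ − T_s⁴ = (1167)⁴ − (293)⁴ = 1.85×10^12 − 7.37×10^9 = 1.85×10^12 K⁴.
Q = 5.67×10⁻⁸ × 0.0266 × 1.85×10^12 = 2790 W.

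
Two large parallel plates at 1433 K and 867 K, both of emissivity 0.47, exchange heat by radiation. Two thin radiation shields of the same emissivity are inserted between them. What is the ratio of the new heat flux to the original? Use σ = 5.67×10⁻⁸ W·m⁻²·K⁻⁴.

ratio ≈ 0.333

With N identical shields there are N+1 = 3 gaps in series, each with the same radiative resistance, so the flux falls to 1/(N+1) of its unshielded value.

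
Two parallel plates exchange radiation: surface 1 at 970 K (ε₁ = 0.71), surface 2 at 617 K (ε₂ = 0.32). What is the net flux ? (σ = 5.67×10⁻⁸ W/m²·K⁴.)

q ≈ 11900 W/m²

For two large parallel gray plates, q = σ(T₁⁴ − T₂⁴) / (1/ε₁ + 1/ε₂ − 1).
1/ε₁ + 1/ε₂ − 1 = 1/0.71 + 1/0.32 − 1 = 3.533.
T₁⁴ − T₂⁴ = 8.85×10^11 − 1.45×10^11 = 7.40×10^11 K⁴.
q = 5.67×10⁻⁸ × 7.40×10^11 / 3.533 = 11900 W/m².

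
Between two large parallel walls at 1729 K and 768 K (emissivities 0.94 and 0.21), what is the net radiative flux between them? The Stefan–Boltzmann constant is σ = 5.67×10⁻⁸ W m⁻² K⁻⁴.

For two large parallel gray plates, q = σ(T₁⁴ − T₂⁴) / (1/ε₁ + 1/ε₂ − 1).
1/ε₁ + 1/ε₂ − 1 = 1/0.94 + 1/0.21 − 1 = 4.826.
T₁⁴ − T₂⁴ = 8.94×10^12 − 3.48×10^11 = 8.59×10^12 K⁴.
q = 5.67×10⁻⁸ × 8.59×10^12 / 4.826 = 1.01×10^5 W/m².

q ≈ 1.01×10^5 W/m²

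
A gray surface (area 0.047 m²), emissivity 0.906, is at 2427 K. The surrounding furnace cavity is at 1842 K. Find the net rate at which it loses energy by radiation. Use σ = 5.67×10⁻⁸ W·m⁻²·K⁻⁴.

Q = εσA(T⁴ − T_s⁴). T⁴ − T_s⁴ = (2427)⁴ − (1842)⁴ = 3.47×10^13 − 1.15×10^13 = 2.32×10^13 K⁴.
Q = 0.906 × 5.67×10⁻⁸ × 0.0470 × 2.32×10^13 = 56000 W.

Q ≈ 56000 W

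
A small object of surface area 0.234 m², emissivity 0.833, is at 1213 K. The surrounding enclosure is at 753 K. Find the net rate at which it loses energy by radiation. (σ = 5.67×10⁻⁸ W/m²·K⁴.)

Q ≈ 20400 W

Q = εσA(T⁴ − T_s⁴). T⁴ − T_s⁴ = (1213)⁴ − (753)⁴ = 2.16×10^12 − 3.21×10^11 = 1.84×10^12 K⁴.
Q = 0.833 × 5.67×10⁻⁸ × 0.234 × 1.84×10^12 = 20400 W.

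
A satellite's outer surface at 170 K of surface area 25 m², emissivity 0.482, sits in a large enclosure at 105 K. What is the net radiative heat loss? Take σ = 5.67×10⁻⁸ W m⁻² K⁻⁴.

Q = εσA(T⁴ − T_s⁴). T⁴ − T_s⁴ = (170)⁴ − (105)⁴ = 8.35×10^8 − 1.22×10^8 = 7.14×10^8 K⁴.
Q = 0.482 × 5.67×10⁻⁸ × 25.0 × 7.14×10^8 = 488 W.

Q ≈ 488 W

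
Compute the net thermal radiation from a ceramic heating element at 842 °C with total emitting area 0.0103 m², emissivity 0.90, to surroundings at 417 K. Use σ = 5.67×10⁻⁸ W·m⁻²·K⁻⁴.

Convert: 842 °C = 1115 K.
Q = εσA(T⁴ − T_s⁴). T⁴ − T_s⁴ = (1115)⁴ − (417)⁴ = 1.55×10^12 − 3.02×10^10 = 1.52×10^12 K⁴.
Q = 0.90 × 5.67×10⁻⁸ × 0.0103 × 1.52×10^12 = 796 W.

Q ≈ 796 W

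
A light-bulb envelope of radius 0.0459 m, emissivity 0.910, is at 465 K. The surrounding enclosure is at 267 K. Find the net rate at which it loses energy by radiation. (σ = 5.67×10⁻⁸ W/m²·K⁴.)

A = 4πr² = 4π × (0.0459)² = 0.0265 m².
Q = εσA(T⁴ − T_s⁴). T⁴ − T_s⁴ = (465)⁴ − (267)⁴ = 4.68×10^10 − 5.08×10^9 = 4.17×10^10 K⁴.
Q = 0.910 × 5.67×10⁻⁸ × 0.0265 × 4.17×10^10 = 56.9 W.

Q ≈ 56.9 W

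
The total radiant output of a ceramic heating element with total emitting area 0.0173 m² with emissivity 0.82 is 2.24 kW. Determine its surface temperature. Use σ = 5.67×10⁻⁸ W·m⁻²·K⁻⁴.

From P = εσAT⁴, T = (P / εσA)^(1/4) = (2240 / (0.82 × 5.67×10⁻⁸ × 0.0173))^(1/4).
T = (2.78×10^12)^(1/4) = 1290 K.

T ≈ 1290 K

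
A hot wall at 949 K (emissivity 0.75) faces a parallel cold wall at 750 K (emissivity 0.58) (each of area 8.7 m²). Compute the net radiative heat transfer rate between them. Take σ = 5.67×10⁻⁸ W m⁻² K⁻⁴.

For two large parallel gray plates, q = σ(T₁⁴ − T₂⁴) / (1/ε₁ + 1/ε₂ − 1).
1/ε₁ + 1/ε₂ − 1 = 1/0.75 + 1/0.58 − 1 = 2.057.
T₁⁴ − T₂⁴ = 8.11×10^11 − 3.16×10^11 = 4.95×10^11 K⁴.
q = 5.67×10⁻⁸ × 4.95×10^11 / 2.057 = 13600 W/m².
Q = q·A = 13600 × 8.7 = 1.19×10^5 W.

Q ≈ 1.19×10^5 W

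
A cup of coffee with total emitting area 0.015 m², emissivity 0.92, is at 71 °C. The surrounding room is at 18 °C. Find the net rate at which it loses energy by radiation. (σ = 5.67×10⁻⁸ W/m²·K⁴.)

Q ≈ 5.35 W

Convert: 71 °C = 344 K; 18 °C = 291 K.
Q = εσA(T⁴ − T_s⁴). T⁴ − T_s⁴ = (344)⁴ − (291)⁴ = 1.40×10^10 − 7.17×10^9 = 6.83×10^9 K⁴.
Q = 0.92 × 5.67×10⁻⁸ × 0.0150 × 6.83×10^9 = 5.35 W.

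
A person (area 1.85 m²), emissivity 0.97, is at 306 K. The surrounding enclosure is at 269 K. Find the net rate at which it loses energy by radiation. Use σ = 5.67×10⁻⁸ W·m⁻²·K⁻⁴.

Q = εσA(T⁴ − T_s⁴). T⁴ − T_s⁴ = (306)⁴ − (269)⁴ = 8.77×10^9 − 5.24×10^9 = 3.53×10^9 K⁴.
Q = 0.97 × 5.67×10⁻⁸ × 1.85 × 3.53×10^9 = 359 W.

Q ≈ 359 W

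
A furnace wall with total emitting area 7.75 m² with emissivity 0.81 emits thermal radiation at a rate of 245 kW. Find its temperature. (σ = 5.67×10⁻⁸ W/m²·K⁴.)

T ≈ 911 K

From P = εσAT⁴, T = (P / εσA)^(1/4) = (2.45×10^5 / (0.81 × 5.67×10⁻⁸ × 7.75))^(1/4).
T = (6.88×10^11)^(1/4) = 911 K.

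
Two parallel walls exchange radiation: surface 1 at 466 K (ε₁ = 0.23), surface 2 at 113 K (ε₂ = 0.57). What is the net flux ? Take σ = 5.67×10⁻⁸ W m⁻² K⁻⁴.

For two large parallel gray plates, q = σ(T₁⁴ − T₂⁴) / (1/ε₁ + 1/ε₂ − 1).
1/ε₁ + 1/ε₂ − 1 = 1/0.23 + 1/0.57 − 1 = 5.102.
T₁⁴ − T₂⁴ = 4.72×10^10 − 1.63×10^8 = 4.70×10^10 K⁴.
q = 5.67×10⁻⁸ × 4.70×10^10 / 5.102 = 522 W/m².

q ≈ 522 W/m²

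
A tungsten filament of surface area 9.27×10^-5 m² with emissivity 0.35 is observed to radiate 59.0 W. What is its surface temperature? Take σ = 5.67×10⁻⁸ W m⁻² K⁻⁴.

T ≈ 2380 K

From P = εσAT⁴, T = (P / εσA)^(1/4) = (59.0 / (0.35 × 5.67×10⁻⁸ × 9.27×10^-5))^(1/4).
T = (3.21×10^13)^(1/4) = 2380 K.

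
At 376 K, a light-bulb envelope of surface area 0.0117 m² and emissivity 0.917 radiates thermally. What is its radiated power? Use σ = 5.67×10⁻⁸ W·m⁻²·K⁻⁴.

P = εσAT⁴ = 0.917 × 5.67×10⁻⁸ × 0.0117 × (376)⁴ = 0.917 × 5.67×10⁻⁸ × 0.0117 × 2.00×10^10.
P = 12.2 W.

P ≈ 12.2 W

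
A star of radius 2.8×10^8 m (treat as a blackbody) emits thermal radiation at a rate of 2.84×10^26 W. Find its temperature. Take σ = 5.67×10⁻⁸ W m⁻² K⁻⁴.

T ≈ 8440 K

A = 4πr² = 4π × (2.8×10^8)² = 9.85×10^17 m².
From P = σAT⁴, T = (P / σA)^(1/4) = (2.84×10^26 / (5.67×10⁻⁸ × 9.85×10^17))^(1/4).
T = (5.08×10^15)^(1/4) = 8440 K.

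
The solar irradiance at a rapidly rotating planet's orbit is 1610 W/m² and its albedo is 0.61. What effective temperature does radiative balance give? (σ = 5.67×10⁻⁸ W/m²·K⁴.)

T ≈ 229 K

Power absorbed = (1−a)S·πR²; power emitted = 4πR²σT⁴. Equating and cancelling πR²:
T = ((1−a)S / 4σ)^(1/4) = (628 / (4 × 5.67×10⁻⁸))^(1/4) = (2.77×10^9)^(1/4).
T = 229 K.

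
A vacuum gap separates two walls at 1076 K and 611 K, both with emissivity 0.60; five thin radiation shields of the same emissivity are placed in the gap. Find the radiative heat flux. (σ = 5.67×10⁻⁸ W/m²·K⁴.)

Each of the 6 gaps contributes resistance (2/ε − 1) = 2/0.60 − 1 = 2.333; total = 14.00.
q = σ(T₁⁴ − T₂⁴) / 14.00 = 5.67×10⁻⁸ × 1.20×10^12 / 14.00 = 4860 W/m².

q ≈ 4860 W/m²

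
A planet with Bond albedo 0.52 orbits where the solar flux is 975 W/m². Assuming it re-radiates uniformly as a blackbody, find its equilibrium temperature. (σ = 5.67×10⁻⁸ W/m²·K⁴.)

T ≈ 213 K

Power absorbed = (1−a)S·πR²; power emitted = 4πR²σT⁴. Equating and cancelling πR²:
T = ((1−a)S / 4σ)^(1/4) = (468 / (4 × 5.67×10⁻⁸))^(1/4) = (2.06×10^9)^(1/4).
T = 213 K.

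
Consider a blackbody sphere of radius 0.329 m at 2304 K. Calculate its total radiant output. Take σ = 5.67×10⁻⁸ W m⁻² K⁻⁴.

A = 4πr² = 4π × (0.329)² = 1.36 m².
P = σAT⁴ = 5.67×10⁻⁸ × 1.36 × (2304)⁴ = 5.67×10⁻⁸ × 1.36 × 2.82×10^13.
P = 2.17×10^6 W.

P ≈ 2.17×10^6 W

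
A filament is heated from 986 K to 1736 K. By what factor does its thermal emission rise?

P ∝ T⁴, so the ratio is (1736/986)⁴ = (1.761)⁴ = 9.61.

ratio ≈ 9.61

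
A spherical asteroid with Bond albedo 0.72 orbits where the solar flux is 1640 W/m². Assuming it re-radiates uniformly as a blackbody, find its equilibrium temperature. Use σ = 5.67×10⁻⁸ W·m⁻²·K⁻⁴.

T ≈ 212 K

Power absorbed = (1−a)S·πR²; power emitted = 4πR²σT⁴. Equating and cancelling πR²:
T = ((1−a)S / 4σ)^(1/4) = (459 / (4 × 5.67×10⁻⁸))^(1/4) = (2.02×10^9)^(1/4).
T = 212 K.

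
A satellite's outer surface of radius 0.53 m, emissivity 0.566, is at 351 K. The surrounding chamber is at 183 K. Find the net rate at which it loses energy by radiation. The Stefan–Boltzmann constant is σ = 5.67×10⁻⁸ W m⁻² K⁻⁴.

Q ≈ 1590 W

A = 4πr² = 4π × (0.53)² = 3.53 m².
Q = εσA(T⁴ − T_s⁴). T⁴ − T_s⁴ = (351)⁴ − (183)⁴ = 1.52×10^10 − 1.12×10^9 = 1.41×10^10 K⁴.
Q = 0.566 × 5.67×10⁻⁸ × 3.53 × 1.41×10^10 = 1590 W.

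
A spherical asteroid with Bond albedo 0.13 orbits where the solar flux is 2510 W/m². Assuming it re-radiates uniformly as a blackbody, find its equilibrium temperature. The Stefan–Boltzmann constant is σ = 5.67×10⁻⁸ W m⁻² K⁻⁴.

Power absorbed = (1−a)S·πR²; power emitted = 4πR²σT⁴. Equating and cancelling πR²:
T = ((1−a)S / 4σ)^(1/4) = (2180 / (4 × 5.67×10⁻⁸))^(1/4) = (9.63×10^9)^(1/4).
T = 313 K.

T ≈ 313 K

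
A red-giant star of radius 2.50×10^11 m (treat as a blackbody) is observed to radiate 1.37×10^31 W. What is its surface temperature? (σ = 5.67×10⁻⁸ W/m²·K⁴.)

T ≈ 4190 K

A = 4πr² = 4π × (2.50×10^11)² = 7.85×10^23 m².
From P = σAT⁴, T = (P / σA)^(1/4) = (1.37×10^31 / (5.67×10⁻⁸ × 7.85×10^23))^(1/4).
T = (3.08×10^14)^(1/4) = 4190 K.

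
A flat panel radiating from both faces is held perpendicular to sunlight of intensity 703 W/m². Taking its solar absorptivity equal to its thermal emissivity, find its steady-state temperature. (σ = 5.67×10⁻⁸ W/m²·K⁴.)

T ≈ 281 K

Absorbed flux αS = emitted flux 2εσT⁴ per unit area; with α = ε this gives T = (S/2σ)^(1/4).
T = (703 / (2 × 5.67×10⁻⁸))^(1/4) = (6.20×10^9)^(1/4).
T = 281 K.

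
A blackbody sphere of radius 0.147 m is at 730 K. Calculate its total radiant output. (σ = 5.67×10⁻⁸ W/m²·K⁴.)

P ≈ 4370 W

A = 4πr² = 4π × (0.147)² = 0.272 m².
P = σAT⁴ = 5.67×10⁻⁸ × 0.272 × (730)⁴ = 5.67×10⁻⁸ × 0.272 × 2.84×10^11.
P = 4370 W.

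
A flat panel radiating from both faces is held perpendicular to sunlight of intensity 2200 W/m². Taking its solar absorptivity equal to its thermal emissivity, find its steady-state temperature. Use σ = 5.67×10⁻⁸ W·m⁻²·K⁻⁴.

T ≈ 373 K

Absorbed flux αS = emitted flux 2εσT⁴ per unit area; with α = ε this gives T = (S/2σ)^(1/4).
T = (2200 / (2 × 5.67×10⁻⁸))^(1/4) = (1.94×10^10)^(1/4).
T = 373 K.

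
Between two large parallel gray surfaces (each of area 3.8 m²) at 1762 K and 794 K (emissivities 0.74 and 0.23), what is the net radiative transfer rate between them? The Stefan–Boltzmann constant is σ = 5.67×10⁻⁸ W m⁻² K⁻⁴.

For two large parallel gray plates, q = σ(T₁⁴ − T₂⁴) / (1/ε₁ + 1/ε₂ − 1).
1/ε₁ + 1/ε₂ − 1 = 1/0.74 + 1/0.23 − 1 = 4.699.
T₁⁴ − T₂⁴ = 9.64×10^12 − 3.97×10^11 = 9.24×10^12 K⁴.
q = 5.67×10⁻⁸ × 9.24×10^12 / 4.699 = 1.12×10^5 W/m².
Q = q·A = 1.12×10^5 × 3.8 = 4.24×10^5 W.

Q ≈ 4.24×10^5 W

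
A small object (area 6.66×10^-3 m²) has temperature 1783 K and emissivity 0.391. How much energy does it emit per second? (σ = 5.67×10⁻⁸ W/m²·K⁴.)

P ≈ 1490 W

P = εσAT⁴ = 0.391 × 5.67×10⁻⁸ × 6.66×10^-3 × (1783)⁴ = 0.391 × 5.67×10⁻⁸ × 6.66×10^-3 × 1.01×10^13.
P = 1490 W.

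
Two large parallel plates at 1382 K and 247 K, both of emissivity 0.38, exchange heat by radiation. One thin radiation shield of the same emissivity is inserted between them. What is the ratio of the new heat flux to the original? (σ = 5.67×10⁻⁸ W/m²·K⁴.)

With N identical shields there are N+1 = 2 gaps in series, each with the same radiative resistance, so the flux falls to 1/(N+1) of its unshielded value.

ratio ≈ 0.500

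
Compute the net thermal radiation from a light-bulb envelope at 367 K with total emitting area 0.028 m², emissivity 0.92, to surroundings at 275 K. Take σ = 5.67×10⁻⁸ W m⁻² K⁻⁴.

Q = εσA(T⁴ − T_s⁴). T⁴ − T_s⁴ = (367)⁴ − (275)⁴ = 1.81×10^10 − 5.72×10^9 = 1.24×10^10 K⁴.
Q = 0.92 × 5.67×10⁻⁸ × 0.0280 × 1.24×10^10 = 18.1 W.

Q ≈ 18.1 W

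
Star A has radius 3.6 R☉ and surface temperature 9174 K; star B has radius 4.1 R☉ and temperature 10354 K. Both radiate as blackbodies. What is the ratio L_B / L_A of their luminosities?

L = 4πR²σT⁴ ∝ R²T⁴, so L_B/L_A = (4.1/3.6)² × (10354/9174)⁴ = 1.30 × 1.62 = 2.10.

L_B/L_A ≈ 2.10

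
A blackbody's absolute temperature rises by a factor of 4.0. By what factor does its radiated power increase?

factor ≈ 256

P ∝ T⁴, so the power scales as (4.0)⁴ = 256.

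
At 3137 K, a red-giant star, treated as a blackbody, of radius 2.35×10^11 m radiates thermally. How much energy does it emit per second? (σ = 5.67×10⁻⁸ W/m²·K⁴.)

P ≈ 3.81×10^30 W

A = 4πr² = 4π × (2.35×10^11)² = 6.94×10^23 m².
P = σAT⁴ = 5.67×10⁻⁸ × 6.94×10^23 × (3137)⁴ = 5.67×10⁻⁸ × 6.94×10^23 × 9.68×10^13.
P = 3.81×10^30 W.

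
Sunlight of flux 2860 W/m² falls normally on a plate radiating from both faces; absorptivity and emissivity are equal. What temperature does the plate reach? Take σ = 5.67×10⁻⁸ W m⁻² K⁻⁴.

Absorbed flux αS = emitted flux 2εσT⁴ per unit area; with α = ε this gives T = (S/2σ)^(1/4).
T = (2860 / (2 × 5.67×10⁻⁸))^(1/4) = (2.52×10^10)^(1/4).
T = 399 K.

T ≈ 399 K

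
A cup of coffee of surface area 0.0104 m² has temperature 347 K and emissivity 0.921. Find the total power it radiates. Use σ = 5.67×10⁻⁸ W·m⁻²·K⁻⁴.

Stefan–Boltzmann: P = εσAT⁴ = 0.921 × 5.67×10⁻⁸ × 0.0104 × (347)⁴ = 0.921 × 5.67×10⁻⁸ × 0.0104 × 1.45×10^10.
P = 7.87 W.

P ≈ 7.87 W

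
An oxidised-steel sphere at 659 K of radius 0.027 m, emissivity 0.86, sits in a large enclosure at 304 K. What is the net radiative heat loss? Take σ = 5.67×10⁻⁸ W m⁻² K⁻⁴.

A = 4πr² = 4π × (0.027)² = 9.16×10^-3 m².
Q = εσA(T⁴ − T_s⁴). T⁴ − T_s⁴ = (659)⁴ − (304)⁴ = 1.89×10^11 − 8.54×10^9 = 1.80×10^11 K⁴.
Q = 0.86 × 5.67×10⁻⁸ × 9.16×10^-3 × 1.80×10^11 = 80.4 W.

Q ≈ 80.4 W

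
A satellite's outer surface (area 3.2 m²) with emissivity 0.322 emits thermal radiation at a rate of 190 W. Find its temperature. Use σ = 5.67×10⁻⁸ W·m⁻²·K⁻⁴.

From P = εσAT⁴, T = (P / εσA)^(1/4) = (190 / (0.322 × 5.67×10⁻⁸ × 3.20))^(1/4).
T = (3.25×10^9)^(1/4) = 239 K.

T ≈ 239 K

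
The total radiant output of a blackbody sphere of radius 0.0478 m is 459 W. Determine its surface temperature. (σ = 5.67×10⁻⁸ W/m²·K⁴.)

T ≈ 729 K

A = 4πr² = 4π × (0.0478)² = 0.0287 m².
From P = σAT⁴, T = (P / σA)^(1/4) = (459 / (5.67×10⁻⁸ × 0.0287))^(1/4).
T = (2.82×10^11)^(1/4) = 729 K.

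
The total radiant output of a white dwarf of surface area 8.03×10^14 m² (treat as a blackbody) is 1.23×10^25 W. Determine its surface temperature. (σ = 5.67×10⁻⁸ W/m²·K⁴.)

From P = σAT⁴, T = (P / σA)^(1/4) = (1.23×10^25 / (5.67×10⁻⁸ × 8.03×10^14))^(1/4).
T = (2.70×10^17)^(1/4) = 22800 K.

T ≈ 22800 K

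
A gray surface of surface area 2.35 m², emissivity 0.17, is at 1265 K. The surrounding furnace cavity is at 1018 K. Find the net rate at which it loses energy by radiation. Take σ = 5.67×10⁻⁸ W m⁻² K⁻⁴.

Q ≈ 33700 W

Q = εσA(T⁴ − T_s⁴). T⁴ − T_s⁴ = (1265)⁴ − (1018)⁴ = 2.56×10^12 − 1.07×10^12 = 1.49×10^12 K⁴.
Q = 0.17 × 5.67×10⁻⁸ × 2.35 × 1.49×10^12 = 33700 W.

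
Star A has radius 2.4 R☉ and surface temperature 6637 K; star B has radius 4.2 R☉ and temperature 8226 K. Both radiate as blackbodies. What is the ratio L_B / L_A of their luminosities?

L_B/L_A ≈ 7.23

L = 4πR²σT⁴ ∝ R²T⁴, so L_B/L_A = (4.2/2.4)² × (8226/6637)⁴ = 3.06 × 2.36 = 7.23.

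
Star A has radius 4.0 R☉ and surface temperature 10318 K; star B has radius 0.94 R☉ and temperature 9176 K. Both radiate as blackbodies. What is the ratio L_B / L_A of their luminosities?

L = 4πR²σT⁴ ∝ R²T⁴, so L_B/L_A = (0.94/4.0)² × (9176/10318)⁴ = 0.0552 × 0.626 = 0.0345.

L_B/L_A ≈ 0.0345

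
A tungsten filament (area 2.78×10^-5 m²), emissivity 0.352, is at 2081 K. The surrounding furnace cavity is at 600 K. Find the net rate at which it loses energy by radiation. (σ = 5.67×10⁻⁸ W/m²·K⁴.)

Q ≈ 10.3 W

Q = εσA(T⁴ − T_s⁴). T⁴ − T_s⁴ = (2081)⁴ − (600)⁴ = 1.88×10^13 − 1.30×10^11 = 1.86×10^13 K⁴.
Q = 0.352 × 5.67×10⁻⁸ × 2.78×10^-5 × 1.86×10^13 = 10.3 W.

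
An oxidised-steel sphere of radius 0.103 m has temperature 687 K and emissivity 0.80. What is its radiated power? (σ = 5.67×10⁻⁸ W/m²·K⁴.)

A = 4πr² = 4π × (0.103)² = 0.133 m².
P = εσAT⁴ = 0.80 × 5.67×10⁻⁸ × 0.133 × (687)⁴ = 0.80 × 5.67×10⁻⁸ × 0.133 × 2.23×10^11.
P = 1350 W.

P ≈ 1350 W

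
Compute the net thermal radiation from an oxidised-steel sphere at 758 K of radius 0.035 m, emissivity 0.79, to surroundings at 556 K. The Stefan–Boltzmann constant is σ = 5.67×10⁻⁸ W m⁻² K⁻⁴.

Q ≈ 162 W

A = 4πr² = 4π × (0.035)² = 0.0154 m².
Q = εσA(T⁴ − T_s⁴). T⁴ − T_s⁴ = (758)⁴ − (556)⁴ = 3.30×10^11 − 9.56×10^10 = 2.35×10^11 K⁴.
Q = 0.79 × 5.67×10⁻⁸ × 0.0154 × 2.35×10^11 = 162 W.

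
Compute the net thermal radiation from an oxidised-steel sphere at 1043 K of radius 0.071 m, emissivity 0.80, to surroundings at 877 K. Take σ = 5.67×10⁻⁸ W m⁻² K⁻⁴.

Q ≈ 1700 W

A = 4πr² = 4π × (0.071)² = 0.0633 m².
Q = εσA(T⁴ − T_s⁴). T⁴ − T_s⁴ = (1043)⁴ − (877)⁴ = 1.18×10^12 − 5.92×10^11 = 5.92×10^11 K⁴.
Q = 0.80 × 5.67×10⁻⁸ × 0.0633 × 5.92×10^11 = 1700 W.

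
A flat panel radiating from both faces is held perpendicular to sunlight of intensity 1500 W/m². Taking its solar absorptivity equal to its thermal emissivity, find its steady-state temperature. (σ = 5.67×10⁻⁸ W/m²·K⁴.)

Absorbed flux αS = emitted flux 2εσT⁴ per unit area; with α = ε this gives T = (S/2σ)^(1/4).
T = (1500 / (2 × 5.67×10⁻⁸))^(1/4) = (1.32×10^10)^(1/4).
T = 339 K.

T ≈ 339 K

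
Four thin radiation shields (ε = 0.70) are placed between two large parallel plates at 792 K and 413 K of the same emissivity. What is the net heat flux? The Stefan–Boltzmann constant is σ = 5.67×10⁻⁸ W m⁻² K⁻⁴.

q ≈ 2220 W/m²

Each of the 5 gaps contributes resistance (2/ε − 1) = 2/0.70 − 1 = 1.857; total = 9.286.
q = σ(T₁⁴ − T₂⁴) / 9.286 = 5.67×10⁻⁸ × 3.64×10^11 / 9.286 = 2220 W/m².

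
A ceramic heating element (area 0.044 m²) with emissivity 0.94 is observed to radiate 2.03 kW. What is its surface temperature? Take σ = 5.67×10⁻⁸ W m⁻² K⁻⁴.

From P = εσAT⁴, T = (P / εσA)^(1/4) = (2030 / (0.94 × 5.67×10⁻⁸ × 0.0440))^(1/4).
T = (8.66×10^11)^(1/4) = 965 K.

T ≈ 965 K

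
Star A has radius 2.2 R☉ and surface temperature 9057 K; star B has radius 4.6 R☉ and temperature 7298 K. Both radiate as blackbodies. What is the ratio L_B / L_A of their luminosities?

L_B/L_A ≈ 1.84

L = 4πR²σT⁴ ∝ R²T⁴, so L_B/L_A = (4.6/2.2)² × (7298/9057)⁴ = 4.37 × 0.422 = 1.84.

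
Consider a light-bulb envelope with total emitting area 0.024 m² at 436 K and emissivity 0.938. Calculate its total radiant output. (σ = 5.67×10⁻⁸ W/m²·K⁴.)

P ≈ 46.1 W

P = εσAT⁴ = 0.938 × 5.67×10⁻⁸ × 0.0240 × (436)⁴ = 0.938 × 5.67×10⁻⁸ × 0.0240 × 3.61×10^10.
P = 46.1 W.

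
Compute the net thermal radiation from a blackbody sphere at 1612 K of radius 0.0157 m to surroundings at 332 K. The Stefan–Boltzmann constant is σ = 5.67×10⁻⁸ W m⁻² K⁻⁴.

A = 4πr² = 4π × (0.0157)² = 3.10×10^-3 m².
Q = σA(T⁴ − T_s⁴). T⁴ − T_s⁴ = (1612)⁴ − (332)⁴ = 6.75×10^12 − 1.21×10^10 = 6.74×10^12 K⁴.
Q = 5.67×10⁻⁸ × 3.10×10^-3 × 6.74×10^12 = 1180 W.

Q ≈ 1180 W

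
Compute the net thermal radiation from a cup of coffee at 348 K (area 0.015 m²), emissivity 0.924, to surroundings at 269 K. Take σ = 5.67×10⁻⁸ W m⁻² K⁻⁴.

Q = εσA(T⁴ − T_s⁴). T⁴ − T_s⁴ = (348)⁴ − (269)⁴ = 1.47×10^10 − 5.24×10^9 = 9.43×10^9 K⁴.
Q = 0.924 × 5.67×10⁻⁸ × 0.0150 × 9.43×10^9 = 7.41 W.

Q ≈ 7.41 W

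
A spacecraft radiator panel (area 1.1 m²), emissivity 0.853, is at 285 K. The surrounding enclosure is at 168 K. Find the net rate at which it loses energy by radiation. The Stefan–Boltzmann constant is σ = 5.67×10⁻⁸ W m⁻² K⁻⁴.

Q = εσA(T⁴ − T_s⁴). T⁴ − T_s⁴ = (285)⁴ − (168)⁴ = 6.60×10^9 − 7.97×10^8 = 5.80×10^9 K⁴.
Q = 0.853 × 5.67×10⁻⁸ × 1.10 × 5.80×10^9 = 309 W.

Q ≈ 309 W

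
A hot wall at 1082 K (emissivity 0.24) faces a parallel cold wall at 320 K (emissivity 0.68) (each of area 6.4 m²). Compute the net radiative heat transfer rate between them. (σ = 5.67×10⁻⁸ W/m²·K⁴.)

Q ≈ 1.06×10^5 W

For two large parallel gray plates, q = σ(T₁⁴ − T₂⁴) / (1/ε₁ + 1/ε₂ − 1).
1/ε₁ + 1/ε₂ − 1 = 1/0.24 + 1/0.68 − 1 = 4.637.
T₁⁴ − T₂⁴ = 1.37×10^12 − 1.05×10^10 = 1.36×10^12 K⁴.
q = 5.67×10⁻⁸ × 1.36×10^12 / 4.637 = 16600 W/m².
Q = q·A = 16600 × 6.4 = 1.06×10^5 W.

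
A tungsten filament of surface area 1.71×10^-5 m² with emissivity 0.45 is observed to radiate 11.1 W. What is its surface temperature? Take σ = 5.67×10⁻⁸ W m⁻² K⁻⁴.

From P = εσAT⁴, T = (P / εσA)^(1/4) = (11.1 / (0.45 × 5.67×10⁻⁸ × 1.71×10^-5))^(1/4).
T = (2.54×10^13)^(1/4) = 2250 K.

T ≈ 2250 K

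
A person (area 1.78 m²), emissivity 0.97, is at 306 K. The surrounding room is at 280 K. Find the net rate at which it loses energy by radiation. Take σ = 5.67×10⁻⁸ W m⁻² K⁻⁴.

Q ≈ 257 W

Q = εσA(T⁴ − T_s⁴). T⁴ − T_s⁴ = (306)⁴ − (280)⁴ = 8.77×10^9 − 6.15×10^9 = 2.62×10^9 K⁴.
Q = 0.97 × 5.67×10⁻⁸ × 1.78 × 2.62×10^9 = 257 W.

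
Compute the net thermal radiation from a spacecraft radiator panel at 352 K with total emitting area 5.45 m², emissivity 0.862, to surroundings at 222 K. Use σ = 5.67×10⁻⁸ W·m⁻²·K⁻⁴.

Q ≈ 3440 W

Q = εσA(T⁴ − T_s⁴). T⁴ − T_s⁴ = (352)⁴ − (222)⁴ = 1.54×10^10 − 2.43×10^9 = 1.29×10^10 K⁴.
Q = 0.862 × 5.67×10⁻⁸ × 5.45 × 1.29×10^10 = 3440 W.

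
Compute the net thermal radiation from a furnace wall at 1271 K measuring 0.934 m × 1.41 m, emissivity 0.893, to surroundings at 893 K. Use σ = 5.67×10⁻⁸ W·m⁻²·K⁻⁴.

A = 0.934 × 1.41 = 1.32 m².
Q = εσA(T⁴ − T_s⁴). T⁴ − T_s⁴ = (1271)⁴ − (893)⁴ = 2.61×10^12 − 6.36×10^11 = 1.97×10^12 K⁴.
Q = 0.893 × 5.67×10⁻⁸ × 1.32 × 1.97×10^12 = 1.32×10^5 W.

Q ≈ 1.32×10^5 W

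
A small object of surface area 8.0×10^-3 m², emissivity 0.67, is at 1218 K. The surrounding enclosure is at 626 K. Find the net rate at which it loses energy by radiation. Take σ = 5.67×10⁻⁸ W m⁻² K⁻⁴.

Q = εσA(T⁴ − T_s⁴). T⁴ − T_s⁴ = (1218)⁴ − (626)⁴ = 2.20×10^12 − 1.54×10^11 = 2.05×10^12 K⁴.
Q = 0.67 × 5.67×10⁻⁸ × 8.00×10^-3 × 2.05×10^12 = 622 W.

Q ≈ 622 W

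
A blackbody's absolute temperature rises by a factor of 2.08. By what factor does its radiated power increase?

factor ≈ 18.7

P ∝ T⁴, so the power scales as (2.08)⁴ = 18.7.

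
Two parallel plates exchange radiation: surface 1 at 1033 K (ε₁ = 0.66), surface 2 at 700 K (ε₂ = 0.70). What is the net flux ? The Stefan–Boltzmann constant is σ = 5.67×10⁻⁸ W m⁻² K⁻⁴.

q ≈ 26200 W/m²

For two large parallel gray plates, q = σ(T₁⁴ − T₂⁴) / (1/ε₁ + 1/ε₂ − 1).
1/ε₁ + 1/ε₂ − 1 = 1/0.66 + 1/0.70 − 1 = 1.944.
T₁⁴ − T₂⁴ = 1.14×10^12 − 2.40×10^11 = 8.99×10^11 K⁴.
q = 5.67×10⁻⁸ × 8.99×10^11 / 1.944 = 26200 W/m².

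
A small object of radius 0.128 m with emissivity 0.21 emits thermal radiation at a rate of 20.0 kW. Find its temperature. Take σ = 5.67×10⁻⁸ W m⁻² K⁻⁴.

A = 4πr² = 4π × (0.128)² = 0.206 m².
From P = εσAT⁴, T = (P / εσA)^(1/4) = (20000 / (0.21 × 5.67×10⁻⁸ × 0.206))^(1/4).
T = (8.16×10^12)^(1/4) = 1690 K.

T ≈ 1690 K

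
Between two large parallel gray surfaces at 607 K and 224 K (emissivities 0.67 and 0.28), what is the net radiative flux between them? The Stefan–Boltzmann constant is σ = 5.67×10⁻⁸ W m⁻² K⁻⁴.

q ≈ 1860 W/m²

For two large parallel gray plates, q = σ(T₁⁴ − T₂⁴) / (1/ε₁ + 1/ε₂ − 1).
1/ε₁ + 1/ε₂ − 1 = 1/0.67 + 1/0.28 − 1 = 4.064.
T₁⁴ − T₂⁴ = 1.36×10^11 − 2.52×10^9 = 1.33×10^11 K⁴.
q = 5.67×10⁻⁸ × 1.33×10^11 / 4.064 = 1860 W/m².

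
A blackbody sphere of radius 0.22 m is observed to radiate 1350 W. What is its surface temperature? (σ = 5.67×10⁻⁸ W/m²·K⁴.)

A = 4πr² = 4π × (0.22)² = 0.608 m².
From P = σAT⁴, T = (P / σA)^(1/4) = (1350 / (5.67×10⁻⁸ × 0.608))^(1/4).
T = (3.91×10^10)^(1/4) = 445 K.

T ≈ 445 K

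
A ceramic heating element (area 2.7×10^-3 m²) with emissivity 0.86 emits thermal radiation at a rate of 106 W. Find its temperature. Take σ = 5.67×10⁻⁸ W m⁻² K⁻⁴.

From P = εσAT⁴, T = (P / εσA)^(1/4) = (106 / (0.86 × 5.67×10⁻⁸ × 2.70×10^-3))^(1/4).
T = (8.05×10^11)^(1/4) = 947 K.

T ≈ 947 K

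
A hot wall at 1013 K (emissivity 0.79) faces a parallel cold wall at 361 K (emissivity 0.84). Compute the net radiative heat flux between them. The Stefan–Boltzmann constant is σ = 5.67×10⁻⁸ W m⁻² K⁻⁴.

For two large parallel gray plates, q = σ(T₁⁴ − T₂⁴) / (1/ε₁ + 1/ε₂ − 1).
1/ε₁ + 1/ε₂ − 1 = 1/0.79 + 1/0.84 − 1 = 1.456.
T₁⁴ − T₂⁴ = 1.05×10^12 − 1.70×10^10 = 1.04×10^12 K⁴.
q = 5.67×10⁻⁸ × 1.04×10^12 / 1.456 = 40300 W/m².

q ≈ 40300 W/m²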